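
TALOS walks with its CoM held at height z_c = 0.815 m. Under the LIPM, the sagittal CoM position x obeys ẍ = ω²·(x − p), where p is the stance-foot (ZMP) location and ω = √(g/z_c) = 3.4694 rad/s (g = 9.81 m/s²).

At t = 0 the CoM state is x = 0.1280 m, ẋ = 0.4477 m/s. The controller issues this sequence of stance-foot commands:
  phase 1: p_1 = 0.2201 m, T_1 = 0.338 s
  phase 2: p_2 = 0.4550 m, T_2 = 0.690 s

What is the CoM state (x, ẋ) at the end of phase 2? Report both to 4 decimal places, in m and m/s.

phase 1: p=0.2201, T=0.338, ωT=1.172657, cosh=1.770054, sinh=1.460511; start (x,ẋ)=(0.128000, 0.447700) → end (x,ẋ)=(0.245546, 0.325774)
phase 2: p=0.4550, T=0.690, ωT=2.393886, cosh=5.523630, sinh=5.432356; start (x,ẋ)=(0.245546, 0.325774) → end (x,ẋ)=(-0.191853, -2.148130)

x = -0.1919, ẋ = -2.1481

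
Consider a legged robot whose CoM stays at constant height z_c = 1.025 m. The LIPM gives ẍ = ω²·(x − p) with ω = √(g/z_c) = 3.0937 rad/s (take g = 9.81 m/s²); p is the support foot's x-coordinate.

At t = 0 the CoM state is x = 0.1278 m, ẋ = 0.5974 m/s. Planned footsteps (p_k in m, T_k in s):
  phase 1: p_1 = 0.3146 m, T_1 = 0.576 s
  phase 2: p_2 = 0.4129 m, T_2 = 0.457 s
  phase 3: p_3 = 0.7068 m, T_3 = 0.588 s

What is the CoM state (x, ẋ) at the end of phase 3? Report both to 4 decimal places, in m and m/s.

phase 1: p=0.3146, T=0.576, ωT=1.781971, cosh=3.054931, sinh=2.886625; start (x,ẋ)=(0.127800, 0.597400) → end (x,ẋ)=(0.301352, 0.156826)
phase 2: p=0.4129, T=0.457, ωT=1.413821, cosh=2.177424, sinh=1.934212; start (x,ẋ)=(0.301352, 0.156826) → end (x,ẋ)=(0.268063, -0.326010)
phase 3: p=0.7068, T=0.588, ωT=1.819096, cosh=3.164226, sinh=3.002053; start (x,ẋ)=(0.268063, -0.326010) → end (x,ẋ)=(-0.997817, -5.106324)

x = -0.9978, ẋ = -5.1063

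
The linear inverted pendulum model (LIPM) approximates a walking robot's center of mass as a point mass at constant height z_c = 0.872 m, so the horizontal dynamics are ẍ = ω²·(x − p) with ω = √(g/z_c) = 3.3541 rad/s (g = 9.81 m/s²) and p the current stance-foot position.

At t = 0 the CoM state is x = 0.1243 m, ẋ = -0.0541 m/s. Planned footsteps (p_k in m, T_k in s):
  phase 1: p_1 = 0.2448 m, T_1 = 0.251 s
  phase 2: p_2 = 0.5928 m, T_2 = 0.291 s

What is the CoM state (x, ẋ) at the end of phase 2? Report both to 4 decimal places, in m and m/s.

x = -0.3638, ẋ = -2.7118

phase 1: p=0.2448, T=0.251, ωT=0.841879, cosh=1.375812, sinh=0.944912; start (x,ẋ)=(0.124300, -0.054100) → end (x,ẋ)=(0.063774, -0.456336)
phase 2: p=0.5928, T=0.291, ωT=0.976043, cosh=1.515367, sinh=1.138567; start (x,ẋ)=(0.063774, -0.456336) → end (x,ẋ)=(-0.363774, -2.711798)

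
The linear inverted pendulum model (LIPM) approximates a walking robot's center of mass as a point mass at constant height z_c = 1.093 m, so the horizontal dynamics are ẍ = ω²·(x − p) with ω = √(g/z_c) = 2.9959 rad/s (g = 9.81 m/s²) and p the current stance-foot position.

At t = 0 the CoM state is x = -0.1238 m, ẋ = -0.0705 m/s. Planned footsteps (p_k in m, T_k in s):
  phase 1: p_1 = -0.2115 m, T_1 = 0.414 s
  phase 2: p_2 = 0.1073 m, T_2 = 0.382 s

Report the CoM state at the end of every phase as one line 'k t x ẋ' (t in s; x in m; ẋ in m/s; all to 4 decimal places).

1 0.4140 -0.0845 0.2841
2 0.7960 -0.0906 -0.3196

phase 1: p=-0.2115, T=0.414, ωT=1.240303, cosh=1.872978, sinh=1.583681; start (x,ẋ)=(-0.123800, -0.070500) → end (x,ẋ)=(-0.084507, 0.284052)
phase 2: p=0.1073, T=0.382, ωT=1.144434, cosh=1.729533, sinh=1.411129; start (x,ẋ)=(-0.084507, 0.284052) → end (x,ẋ)=(-0.090643, -0.319607)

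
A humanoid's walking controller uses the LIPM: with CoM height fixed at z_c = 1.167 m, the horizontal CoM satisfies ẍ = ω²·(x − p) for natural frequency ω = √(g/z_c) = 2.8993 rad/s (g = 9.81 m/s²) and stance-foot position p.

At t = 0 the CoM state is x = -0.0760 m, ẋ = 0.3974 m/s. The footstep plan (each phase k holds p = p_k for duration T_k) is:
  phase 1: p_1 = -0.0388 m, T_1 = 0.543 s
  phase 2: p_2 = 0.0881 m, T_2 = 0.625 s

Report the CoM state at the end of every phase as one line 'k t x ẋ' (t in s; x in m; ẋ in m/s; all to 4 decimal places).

phase 1: p=-0.0388, T=0.543, ωT=1.574320, cosh=2.517303, sinh=2.310154; start (x,ẋ)=(-0.076000, 0.397400) → end (x,ẋ)=(0.184204, 0.751217)
phase 2: p=0.0881, T=0.625, ωT=1.812063, cosh=3.143190, sinh=2.979873; start (x,ẋ)=(0.184204, 0.751217) → end (x,ẋ)=(1.162265, 3.191509)

1 0.5430 0.1842 0.7512
2 1.1680 1.1623 3.1915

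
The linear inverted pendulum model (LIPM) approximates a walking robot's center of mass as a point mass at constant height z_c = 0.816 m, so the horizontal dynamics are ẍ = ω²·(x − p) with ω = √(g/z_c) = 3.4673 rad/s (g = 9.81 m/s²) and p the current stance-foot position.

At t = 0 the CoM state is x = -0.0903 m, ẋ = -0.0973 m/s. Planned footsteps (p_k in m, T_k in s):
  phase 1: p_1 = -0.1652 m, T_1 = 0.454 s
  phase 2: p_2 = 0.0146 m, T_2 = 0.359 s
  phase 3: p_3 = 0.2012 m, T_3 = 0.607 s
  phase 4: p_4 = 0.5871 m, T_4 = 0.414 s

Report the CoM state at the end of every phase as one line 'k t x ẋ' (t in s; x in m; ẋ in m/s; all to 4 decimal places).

phase 1: p=-0.1652, T=0.454, ωT=1.574154, cosh=2.516920, sinh=2.309737; start (x,ẋ)=(-0.090300, -0.097300) → end (x,ẋ)=(-0.041499, 0.354944)
phase 2: p=0.0146, T=0.359, ωT=1.244761, cosh=1.880057, sinh=1.592047; start (x,ẋ)=(-0.041499, 0.354944) → end (x,ẋ)=(0.072107, 0.357643)
phase 3: p=0.2012, T=0.607, ωT=2.104651, cosh=4.163064, sinh=4.041176; start (x,ẋ)=(0.072107, 0.357643) → end (x,ẋ)=(0.080615, -0.319953)
phase 4: p=0.5871, T=0.414, ωT=1.435462, cosh=2.219796, sinh=1.981791; start (x,ẋ)=(0.080615, -0.319953) → end (x,ẋ)=(-0.720067, -4.190522)

1 0.4540 -0.0415 0.3549
2 0.8130 0.0721 0.3576
3 1.4200 0.0806 -0.3200
4 1.8340 -0.7201 -4.1905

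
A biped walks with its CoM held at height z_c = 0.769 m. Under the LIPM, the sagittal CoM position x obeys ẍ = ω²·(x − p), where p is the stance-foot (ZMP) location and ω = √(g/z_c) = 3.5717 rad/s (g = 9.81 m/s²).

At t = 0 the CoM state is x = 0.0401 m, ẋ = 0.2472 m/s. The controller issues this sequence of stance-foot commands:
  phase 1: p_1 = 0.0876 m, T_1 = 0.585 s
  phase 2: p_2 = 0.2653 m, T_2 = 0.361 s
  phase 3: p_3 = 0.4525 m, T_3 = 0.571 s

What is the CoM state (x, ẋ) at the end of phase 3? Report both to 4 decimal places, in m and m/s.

phase 1: p=0.0876, T=0.585, ωT=2.089444, cosh=4.102091, sinh=3.978335; start (x,ẋ)=(0.040100, 0.247200) → end (x,ẋ)=(0.168094, 0.339089)
phase 2: p=0.2653, T=0.361, ωT=1.289384, cosh=1.952994, sinh=1.677554; start (x,ẋ)=(0.168094, 0.339089) → end (x,ẋ)=(0.234721, 0.079810)
phase 3: p=0.4525, T=0.571, ωT=2.039441, cosh=3.908205, sinh=3.778104; start (x,ẋ)=(0.234721, 0.079810) → end (x,ẋ)=(-0.314203, -2.626853)

x = -0.3142, ẋ = -2.6269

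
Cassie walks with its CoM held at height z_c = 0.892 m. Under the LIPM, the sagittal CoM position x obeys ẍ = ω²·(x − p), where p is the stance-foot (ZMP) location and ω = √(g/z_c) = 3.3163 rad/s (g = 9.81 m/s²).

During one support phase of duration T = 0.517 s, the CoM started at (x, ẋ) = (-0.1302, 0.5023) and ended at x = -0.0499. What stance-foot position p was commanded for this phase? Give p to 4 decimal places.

p = 0.0448

ωT = 3.3163·0.517 = 1.714527; cosh(ωT) = 2.867049, sinh(ωT) = 2.687000
x(T) = p + (x₀−p)·cosh(ωT) + (ẋ₀/ω)·sinh(ωT) ⇒ p·(1 − cosh) = x(T) − x₀·cosh − (ẋ₀/ω)·sinh
numerator   = -0.0499 − (-0.1302)·2.867049 − (0.5023/3.3163)·2.687000 = -0.083594
denominator = 1 − 2.867049 = -1.867049
p = -0.083594 / -1.867049 = 0.0448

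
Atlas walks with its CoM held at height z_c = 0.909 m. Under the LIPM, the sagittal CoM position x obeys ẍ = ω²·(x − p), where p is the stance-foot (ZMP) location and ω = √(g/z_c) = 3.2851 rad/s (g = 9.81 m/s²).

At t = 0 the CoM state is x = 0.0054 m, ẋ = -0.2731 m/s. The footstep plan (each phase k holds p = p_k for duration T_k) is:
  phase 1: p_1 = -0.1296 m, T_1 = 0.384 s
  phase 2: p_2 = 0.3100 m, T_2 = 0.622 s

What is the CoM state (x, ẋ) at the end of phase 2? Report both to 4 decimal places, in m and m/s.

x = -0.7040, ẋ = -3.1702

phase 1: p=-0.1296, T=0.384, ωT=1.261478, cosh=1.906936, sinh=1.623701; start (x,ẋ)=(0.005400, -0.273100) → end (x,ẋ)=(-0.007147, 0.199309)
phase 2: p=0.3100, T=0.622, ωT=2.043332, cosh=3.922937, sinh=3.793341; start (x,ẋ)=(-0.007147, 0.199309) → end (x,ẋ)=(-0.704003, -3.170250)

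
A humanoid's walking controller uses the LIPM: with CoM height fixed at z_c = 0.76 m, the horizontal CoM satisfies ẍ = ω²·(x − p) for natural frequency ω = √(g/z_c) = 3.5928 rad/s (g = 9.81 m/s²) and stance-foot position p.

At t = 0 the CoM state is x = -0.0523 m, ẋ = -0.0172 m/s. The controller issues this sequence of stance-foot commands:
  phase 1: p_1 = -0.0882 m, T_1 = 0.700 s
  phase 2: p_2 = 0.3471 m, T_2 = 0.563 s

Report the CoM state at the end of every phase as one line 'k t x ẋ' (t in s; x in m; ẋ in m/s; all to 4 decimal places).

1 0.7000 0.1058 0.6852
2 1.2630 0.1274 -0.5839

phase 1: p=-0.0882, T=0.700, ωT=2.514960, cosh=6.223490, sinh=6.142624; start (x,ẋ)=(-0.052300, -0.017200) → end (x,ẋ)=(0.105816, 0.685241)
phase 2: p=0.3471, T=0.563, ωT=2.022746, cosh=3.845674, sinh=3.713383; start (x,ẋ)=(0.105816, 0.685241) → end (x,ẋ)=(0.127441, -0.583858)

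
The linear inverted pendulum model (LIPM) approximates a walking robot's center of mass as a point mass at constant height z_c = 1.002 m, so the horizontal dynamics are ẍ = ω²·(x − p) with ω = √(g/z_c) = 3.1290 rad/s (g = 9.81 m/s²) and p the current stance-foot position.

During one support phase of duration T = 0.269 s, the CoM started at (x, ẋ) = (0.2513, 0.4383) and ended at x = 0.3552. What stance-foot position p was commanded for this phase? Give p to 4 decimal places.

ωT = 3.1290·0.269 = 0.841701; cosh(ωT) = 1.375644, sinh(ωT) = 0.944667
x(T) = p + (x₀−p)·cosh(ωT) + (ẋ₀/ω)·sinh(ωT) ⇒ p·(1 − cosh) = x(T) − x₀·cosh − (ẋ₀/ω)·sinh
numerator   = 0.3552 − (0.2513)·1.375644 − (0.4383/3.1290)·0.944667 = -0.122825
denominator = 1 − 1.375644 = -0.375644
p = -0.122825 / -0.375644 = 0.3270

p = 0.3270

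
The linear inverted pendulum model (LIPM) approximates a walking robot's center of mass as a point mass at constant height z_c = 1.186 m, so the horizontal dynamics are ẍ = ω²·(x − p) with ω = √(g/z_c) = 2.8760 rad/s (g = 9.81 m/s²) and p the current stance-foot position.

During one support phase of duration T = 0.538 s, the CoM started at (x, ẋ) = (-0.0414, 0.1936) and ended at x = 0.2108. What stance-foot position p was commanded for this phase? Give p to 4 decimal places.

p = -0.1109

ωT = 2.8760·0.538 = 1.547288; cosh(ωT) = 2.455767, sinh(ωT) = 2.242943
x(T) = p + (x₀−p)·cosh(ωT) + (ẋ₀/ω)·sinh(ωT) ⇒ p·(1 − cosh) = x(T) − x₀·cosh − (ẋ₀/ω)·sinh
numerator   = 0.2108 − (-0.0414)·2.455767 − (0.1936/2.8760)·2.242943 = 0.161483
denominator = 1 − 2.455767 = -1.455767
p = 0.161483 / -1.455767 = -0.1109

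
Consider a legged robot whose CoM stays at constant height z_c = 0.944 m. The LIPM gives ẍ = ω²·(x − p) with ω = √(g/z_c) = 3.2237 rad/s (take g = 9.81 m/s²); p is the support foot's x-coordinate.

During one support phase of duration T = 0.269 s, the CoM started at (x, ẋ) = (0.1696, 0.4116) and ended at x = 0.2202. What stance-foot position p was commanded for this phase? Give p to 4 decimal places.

ωT = 3.2237·0.269 = 0.867175; cosh(ωT) = 1.400157, sinh(ωT) = 0.980021
x(T) = p + (x₀−p)·cosh(ωT) + (ẋ₀/ω)·sinh(ωT) ⇒ p·(1 − cosh) = x(T) − x₀·cosh − (ẋ₀/ω)·sinh
numerator   = 0.2202 − (0.1696)·1.400157 − (0.4116/3.2237)·0.980021 = -0.142395
denominator = 1 − 1.400157 = -0.400157
p = -0.142395 / -0.400157 = 0.3558

p = 0.3558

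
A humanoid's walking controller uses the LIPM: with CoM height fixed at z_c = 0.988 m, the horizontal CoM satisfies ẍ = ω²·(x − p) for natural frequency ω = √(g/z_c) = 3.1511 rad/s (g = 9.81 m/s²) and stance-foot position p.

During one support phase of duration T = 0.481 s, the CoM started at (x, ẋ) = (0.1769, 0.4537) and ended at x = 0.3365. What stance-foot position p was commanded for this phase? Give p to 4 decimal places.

p = 0.2868

ωT = 3.1511·0.481 = 1.515679; cosh(ωT) = 2.386085, sinh(ωT) = 2.166426
x(T) = p + (x₀−p)·cosh(ωT) + (ẋ₀/ω)·sinh(ωT) ⇒ p·(1 − cosh) = x(T) − x₀·cosh − (ẋ₀/ω)·sinh
numerator   = 0.3365 − (0.1769)·2.386085 − (0.4537/3.1511)·2.166426 = -0.397524
denominator = 1 − 2.386085 = -1.386085
p = -0.397524 / -1.386085 = 0.2868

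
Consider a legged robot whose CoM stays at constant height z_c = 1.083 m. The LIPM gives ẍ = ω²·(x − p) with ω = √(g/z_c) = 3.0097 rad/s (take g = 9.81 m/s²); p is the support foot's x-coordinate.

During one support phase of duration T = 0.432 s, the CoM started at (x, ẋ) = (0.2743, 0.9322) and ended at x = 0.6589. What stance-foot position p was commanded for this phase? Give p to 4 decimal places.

p = 0.4201

ωT = 3.0097·0.432 = 1.300190; cosh(ωT) = 1.971238, sinh(ωT) = 1.698758
x(T) = p + (x₀−p)·cosh(ωT) + (ẋ₀/ω)·sinh(ωT) ⇒ p·(1 − cosh) = x(T) − x₀·cosh − (ẋ₀/ω)·sinh
numerator   = 0.6589 − (0.2743)·1.971238 − (0.9322/3.0097)·1.698758 = -0.407970
denominator = 1 − 1.971238 = -0.971238
p = -0.407970 / -0.971238 = 0.4201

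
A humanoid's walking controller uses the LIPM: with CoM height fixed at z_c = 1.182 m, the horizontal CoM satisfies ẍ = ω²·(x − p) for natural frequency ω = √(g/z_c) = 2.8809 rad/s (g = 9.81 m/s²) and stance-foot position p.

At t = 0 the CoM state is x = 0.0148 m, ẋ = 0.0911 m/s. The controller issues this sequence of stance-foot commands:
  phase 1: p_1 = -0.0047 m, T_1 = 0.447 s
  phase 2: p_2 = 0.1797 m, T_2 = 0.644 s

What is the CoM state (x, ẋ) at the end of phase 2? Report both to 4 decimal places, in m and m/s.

x = 0.1679, ẋ = 0.0506

phase 1: p=-0.0047, T=0.447, ωT=1.287762, cosh=1.950277, sinh=1.674390; start (x,ẋ)=(0.014800, 0.091100) → end (x,ẋ)=(0.086278, 0.271733)
phase 2: p=0.1797, T=0.644, ωT=1.855300, cosh=3.275010, sinh=3.118604; start (x,ẋ)=(0.086278, 0.271733) → end (x,ẋ)=(0.167896, 0.050591)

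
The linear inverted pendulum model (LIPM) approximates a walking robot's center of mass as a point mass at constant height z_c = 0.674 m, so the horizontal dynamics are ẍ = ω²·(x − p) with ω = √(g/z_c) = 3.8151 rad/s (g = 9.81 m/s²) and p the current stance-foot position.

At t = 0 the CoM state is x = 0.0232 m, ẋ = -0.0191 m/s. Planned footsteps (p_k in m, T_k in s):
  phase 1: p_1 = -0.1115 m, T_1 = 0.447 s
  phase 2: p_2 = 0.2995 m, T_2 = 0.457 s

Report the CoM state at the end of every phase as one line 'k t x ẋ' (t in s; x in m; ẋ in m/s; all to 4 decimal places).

phase 1: p=-0.1115, T=0.447, ωT=1.705350, cosh=2.842509, sinh=2.660801; start (x,ẋ)=(0.023200, -0.019100) → end (x,ẋ)=(0.258065, 1.313077)
phase 2: p=0.2995, T=0.457, ωT=1.743501, cosh=2.946115, sinh=2.771208; start (x,ẋ)=(0.258065, 1.313077) → end (x,ẋ)=(1.131219, 3.430407)

1 0.4470 0.2581 1.3131
2 0.9040 1.1312 3.4304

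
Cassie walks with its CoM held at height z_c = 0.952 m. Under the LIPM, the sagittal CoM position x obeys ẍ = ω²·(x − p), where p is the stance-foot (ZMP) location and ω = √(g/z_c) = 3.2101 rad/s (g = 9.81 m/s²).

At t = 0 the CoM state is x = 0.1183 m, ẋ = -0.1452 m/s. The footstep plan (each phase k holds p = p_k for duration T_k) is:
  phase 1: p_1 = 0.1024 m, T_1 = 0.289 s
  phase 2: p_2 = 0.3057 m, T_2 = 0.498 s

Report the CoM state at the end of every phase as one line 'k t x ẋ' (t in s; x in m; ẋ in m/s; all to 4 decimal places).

1 0.2890 0.0774 -0.1579
2 0.7870 -0.3986 -2.1447

phase 1: p=0.1024, T=0.289, ωT=0.927719, cosh=1.462095, sinh=1.066640; start (x,ẋ)=(0.118300, -0.145200) → end (x,ẋ)=(0.077401, -0.157854)
phase 2: p=0.3057, T=0.498, ωT=1.598630, cosh=2.574212, sinh=2.372039; start (x,ẋ)=(0.077401, -0.157854) → end (x,ẋ)=(-0.398634, -2.144730)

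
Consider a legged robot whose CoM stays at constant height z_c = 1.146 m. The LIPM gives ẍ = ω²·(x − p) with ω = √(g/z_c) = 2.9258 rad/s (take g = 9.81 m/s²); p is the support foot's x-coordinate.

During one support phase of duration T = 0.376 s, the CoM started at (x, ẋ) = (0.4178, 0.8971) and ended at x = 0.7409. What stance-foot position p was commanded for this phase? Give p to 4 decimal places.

p = 0.5471

ωT = 2.9258·0.376 = 1.100101; cosh(ωT) = 1.668653, sinh(ωT) = 1.335816
x(T) = p + (x₀−p)·cosh(ωT) + (ẋ₀/ω)·sinh(ωT) ⇒ p·(1 − cosh) = x(T) − x₀·cosh − (ẋ₀/ω)·sinh
numerator   = 0.7409 − (0.4178)·1.668653 − (0.8971/2.9258)·1.335816 = -0.365847
denominator = 1 − 1.668653 = -0.668653
p = -0.365847 / -0.668653 = 0.5471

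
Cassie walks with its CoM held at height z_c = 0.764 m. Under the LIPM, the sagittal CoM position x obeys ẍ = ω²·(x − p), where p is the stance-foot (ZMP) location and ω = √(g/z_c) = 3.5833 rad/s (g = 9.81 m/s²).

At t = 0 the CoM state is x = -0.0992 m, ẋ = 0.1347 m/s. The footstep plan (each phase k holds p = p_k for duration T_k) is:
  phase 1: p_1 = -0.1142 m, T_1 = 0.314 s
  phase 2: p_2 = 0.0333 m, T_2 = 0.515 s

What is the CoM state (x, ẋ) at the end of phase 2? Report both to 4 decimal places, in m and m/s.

phase 1: p=-0.1142, T=0.314, ωT=1.125156, cosh=1.702650, sinh=1.378048; start (x,ẋ)=(-0.099200, 0.134700) → end (x,ẋ)=(-0.036858, 0.303416)
phase 2: p=0.0333, T=0.515, ωT=1.845400, cosh=3.244295, sinh=3.086333; start (x,ẋ)=(-0.036858, 0.303416) → end (x,ẋ)=(0.067022, 0.208477)

x = 0.0670, ẋ = 0.2085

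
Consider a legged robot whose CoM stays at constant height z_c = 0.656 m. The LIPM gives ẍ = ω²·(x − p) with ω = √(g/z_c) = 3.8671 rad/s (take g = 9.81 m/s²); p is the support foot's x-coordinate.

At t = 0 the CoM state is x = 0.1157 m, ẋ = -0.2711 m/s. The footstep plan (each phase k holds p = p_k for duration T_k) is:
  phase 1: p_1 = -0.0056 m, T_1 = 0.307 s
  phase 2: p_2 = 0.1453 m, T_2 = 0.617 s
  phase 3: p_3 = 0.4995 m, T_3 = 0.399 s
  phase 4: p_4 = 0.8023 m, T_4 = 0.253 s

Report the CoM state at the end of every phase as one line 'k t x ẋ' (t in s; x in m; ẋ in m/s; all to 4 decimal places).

1 0.3070 0.1075 0.2116
2 0.9240 0.2330 0.3719
3 1.3230 0.0623 -1.3910
4 1.5760 -0.7319 -5.3801

phase 1: p=-0.0056, T=0.307, ωT=1.187200, cosh=1.791482, sinh=1.486407; start (x,ẋ)=(0.115700, -0.271100) → end (x,ẋ)=(0.107503, 0.211572)
phase 2: p=0.1453, T=0.617, ωT=2.386001, cosh=5.480966, sinh=5.388969; start (x,ẋ)=(0.107503, 0.211572) → end (x,ẋ)=(0.232973, 0.371949)
phase 3: p=0.4995, T=0.399, ωT=1.542973, cosh=2.446111, sinh=2.232367; start (x,ẋ)=(0.232973, 0.371949) → end (x,ẋ)=(0.062260, -1.391046)
phase 4: p=0.8023, T=0.253, ωT=0.978376, cosh=1.518027, sinh=1.142106; start (x,ẋ)=(0.062260, -1.391046) → end (x,ẋ)=(-0.731932, -5.380138)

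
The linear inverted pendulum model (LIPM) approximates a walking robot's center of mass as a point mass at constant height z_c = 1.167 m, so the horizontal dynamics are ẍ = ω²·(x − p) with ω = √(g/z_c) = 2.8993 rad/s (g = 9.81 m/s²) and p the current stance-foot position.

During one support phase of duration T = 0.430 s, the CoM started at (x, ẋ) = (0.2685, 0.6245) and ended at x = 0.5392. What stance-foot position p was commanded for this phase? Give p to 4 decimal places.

ωT = 2.8993·0.430 = 1.246699; cosh(ωT) = 1.883146, sinh(ωT) = 1.595694
x(T) = p + (x₀−p)·cosh(ωT) + (ẋ₀/ω)·sinh(ωT) ⇒ p·(1 − cosh) = x(T) − x₀·cosh − (ẋ₀/ω)·sinh
numerator   = 0.5392 − (0.2685)·1.883146 − (0.6245/2.8993)·1.595694 = -0.310132
denominator = 1 − 1.883146 = -0.883146
p = -0.310132 / -0.883146 = 0.3512

p = 0.3512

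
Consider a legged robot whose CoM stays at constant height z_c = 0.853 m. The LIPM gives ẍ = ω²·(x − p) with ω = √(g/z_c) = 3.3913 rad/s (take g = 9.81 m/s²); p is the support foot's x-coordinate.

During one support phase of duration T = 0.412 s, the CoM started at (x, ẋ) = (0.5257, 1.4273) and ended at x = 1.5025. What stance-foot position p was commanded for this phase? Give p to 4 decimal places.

p = 0.3705

ωT = 3.3913·0.412 = 1.397216; cosh(ωT) = 2.145604, sinh(ωT) = 1.898320
x(T) = p + (x₀−p)·cosh(ωT) + (ẋ₀/ω)·sinh(ωT) ⇒ p·(1 − cosh) = x(T) − x₀·cosh − (ẋ₀/ω)·sinh
numerator   = 1.5025 − (0.5257)·2.145604 − (1.4273/3.3913)·1.898320 = -0.424392
denominator = 1 − 2.145604 = -1.145604
p = -0.424392 / -1.145604 = 0.3705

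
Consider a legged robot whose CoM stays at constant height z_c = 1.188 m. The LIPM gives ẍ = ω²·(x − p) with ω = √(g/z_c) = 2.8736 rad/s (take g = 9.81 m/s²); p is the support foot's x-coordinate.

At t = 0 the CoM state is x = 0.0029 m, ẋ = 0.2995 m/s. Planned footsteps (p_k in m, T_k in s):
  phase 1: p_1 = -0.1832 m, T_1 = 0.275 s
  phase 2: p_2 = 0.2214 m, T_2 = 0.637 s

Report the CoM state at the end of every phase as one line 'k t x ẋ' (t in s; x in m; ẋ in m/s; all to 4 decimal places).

phase 1: p=-0.1832, T=0.275, ωT=0.790240, cosh=1.328831, sinh=0.875095; start (x,ẋ)=(0.002900, 0.299500) → end (x,ẋ)=(0.155302, 0.865965)
phase 2: p=0.2214, T=0.637, ωT=1.830483, cosh=3.198618, sinh=3.038282; start (x,ẋ)=(0.155302, 0.865965) → end (x,ẋ)=(0.925570, 2.192802)

1 0.2750 0.1553 0.8660
2 0.9120 0.9256 2.1928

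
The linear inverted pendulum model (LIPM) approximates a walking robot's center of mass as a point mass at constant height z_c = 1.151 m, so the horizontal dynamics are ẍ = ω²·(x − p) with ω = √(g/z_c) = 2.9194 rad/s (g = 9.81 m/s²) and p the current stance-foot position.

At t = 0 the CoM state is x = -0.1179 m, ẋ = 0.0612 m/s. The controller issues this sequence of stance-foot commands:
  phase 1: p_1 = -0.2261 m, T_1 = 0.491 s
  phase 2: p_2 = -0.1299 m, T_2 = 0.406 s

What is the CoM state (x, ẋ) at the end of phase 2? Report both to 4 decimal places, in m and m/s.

phase 1: p=-0.2261, T=0.491, ωT=1.433425, cosh=2.215764, sinh=1.977273; start (x,ẋ)=(-0.117900, 0.061200) → end (x,ẋ)=(0.055096, 0.760184)
phase 2: p=-0.1299, T=0.406, ωT=1.185276, cosh=1.788626, sinh=1.482965; start (x,ẋ)=(0.055096, 0.760184) → end (x,ẋ)=(0.587138, 2.160599)

x = 0.5871, ẋ = 2.1606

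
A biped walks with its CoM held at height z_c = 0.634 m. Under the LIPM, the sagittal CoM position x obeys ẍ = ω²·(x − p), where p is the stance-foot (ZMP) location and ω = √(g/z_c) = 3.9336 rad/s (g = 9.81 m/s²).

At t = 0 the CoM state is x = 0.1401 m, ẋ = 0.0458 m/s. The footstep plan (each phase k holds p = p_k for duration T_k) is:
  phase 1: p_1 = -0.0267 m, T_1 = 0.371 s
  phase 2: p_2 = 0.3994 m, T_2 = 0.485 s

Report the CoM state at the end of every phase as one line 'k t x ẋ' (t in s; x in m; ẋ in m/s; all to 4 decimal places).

1 0.3710 0.3753 1.4394
2 0.8560 1.5220 4.6434

phase 1: p=-0.0267, T=0.371, ωT=1.459366, cosh=2.267806, sinh=2.035423; start (x,ẋ)=(0.140100, 0.045800) → end (x,ẋ)=(0.375269, 1.439356)
phase 2: p=0.3994, T=0.485, ωT=1.907796, cosh=3.443314, sinh=3.294907; start (x,ẋ)=(0.375269, 1.439356) → end (x,ẋ)=(1.521960, 4.643398)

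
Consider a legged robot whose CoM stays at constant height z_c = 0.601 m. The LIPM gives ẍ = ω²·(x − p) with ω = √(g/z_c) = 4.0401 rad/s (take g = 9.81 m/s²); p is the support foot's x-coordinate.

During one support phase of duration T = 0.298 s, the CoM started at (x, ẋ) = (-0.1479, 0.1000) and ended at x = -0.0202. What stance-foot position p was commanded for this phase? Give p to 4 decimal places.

ωT = 4.0401·0.298 = 1.203950; cosh(ωT) = 1.816632, sinh(ωT) = 1.516625
x(T) = p + (x₀−p)·cosh(ωT) + (ẋ₀/ω)·sinh(ωT) ⇒ p·(1 − cosh) = x(T) − x₀·cosh − (ẋ₀/ω)·sinh
numerator   = -0.0202 − (-0.1479)·1.816632 − (0.1000/4.0401)·1.516625 = 0.210941
denominator = 1 − 1.816632 = -0.816632
p = 0.210941 / -0.816632 = -0.2583

p = -0.2583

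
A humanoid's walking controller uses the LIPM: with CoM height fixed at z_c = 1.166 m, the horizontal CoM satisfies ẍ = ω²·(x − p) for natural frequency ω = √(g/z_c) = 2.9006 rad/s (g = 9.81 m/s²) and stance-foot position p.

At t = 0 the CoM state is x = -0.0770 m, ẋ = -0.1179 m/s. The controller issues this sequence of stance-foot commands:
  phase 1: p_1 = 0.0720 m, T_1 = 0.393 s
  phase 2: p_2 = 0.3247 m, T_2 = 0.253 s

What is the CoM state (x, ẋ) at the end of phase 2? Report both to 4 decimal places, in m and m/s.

phase 1: p=0.0720, T=0.393, ωT=1.139936, cosh=1.723204, sinh=1.403364; start (x,ẋ)=(-0.077000, -0.117900) → end (x,ẋ)=(-0.241800, -0.809685)
phase 2: p=0.3247, T=0.253, ωT=0.733852, cosh=1.281573, sinh=0.801516; start (x,ẋ)=(-0.241800, -0.809685) → end (x,ẋ)=(-0.625049, -2.354712)

x = -0.6250, ẋ = -2.3547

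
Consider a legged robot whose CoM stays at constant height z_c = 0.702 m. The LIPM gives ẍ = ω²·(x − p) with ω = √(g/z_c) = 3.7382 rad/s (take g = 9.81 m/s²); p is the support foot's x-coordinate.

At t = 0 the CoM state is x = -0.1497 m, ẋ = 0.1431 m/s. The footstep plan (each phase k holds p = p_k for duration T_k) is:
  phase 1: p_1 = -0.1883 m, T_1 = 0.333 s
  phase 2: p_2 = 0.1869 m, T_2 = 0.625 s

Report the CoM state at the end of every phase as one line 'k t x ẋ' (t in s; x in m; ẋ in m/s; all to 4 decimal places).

phase 1: p=-0.1883, T=0.333, ωT=1.244821, cosh=1.880152, sinh=1.592160; start (x,ẋ)=(-0.149700, 0.143100) → end (x,ẋ)=(-0.054778, 0.498790)
phase 2: p=0.1869, T=0.625, ωT=2.336375, cosh=5.220175, sinh=5.123498; start (x,ẋ)=(-0.054778, 0.498790) → end (x,ẋ)=(-0.391068, -2.024998)

1 0.3330 -0.0548 0.4988
2 0.9580 -0.3911 -2.0250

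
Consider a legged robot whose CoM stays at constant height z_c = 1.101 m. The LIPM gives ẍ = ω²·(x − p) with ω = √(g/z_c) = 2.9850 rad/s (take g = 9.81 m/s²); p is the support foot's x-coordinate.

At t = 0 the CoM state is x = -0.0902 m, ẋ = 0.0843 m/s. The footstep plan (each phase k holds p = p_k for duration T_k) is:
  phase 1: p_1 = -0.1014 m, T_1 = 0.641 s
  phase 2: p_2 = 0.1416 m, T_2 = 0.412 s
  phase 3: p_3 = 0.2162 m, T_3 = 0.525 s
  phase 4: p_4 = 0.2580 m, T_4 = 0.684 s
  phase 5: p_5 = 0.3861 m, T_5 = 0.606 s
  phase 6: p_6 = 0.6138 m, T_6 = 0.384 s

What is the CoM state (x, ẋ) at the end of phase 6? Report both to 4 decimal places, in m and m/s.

x = -1.1422, ẋ = -5.0042

phase 1: p=-0.1014, T=0.641, ωT=1.913385, cosh=3.461783, sinh=3.314203; start (x,ẋ)=(-0.090200, 0.084300) → end (x,ẋ)=(0.030969, 0.402629)
phase 2: p=0.1416, T=0.412, ωT=1.229820, cosh=1.856479, sinh=1.564134; start (x,ẋ)=(0.030969, 0.402629) → end (x,ẋ)=(0.147193, 0.230943)
phase 3: p=0.2162, T=0.525, ωT=1.567125, cosh=2.500747, sinh=2.292102; start (x,ẋ)=(0.147193, 0.230943) → end (x,ẋ)=(0.220965, 0.105386)
phase 4: p=0.2580, T=0.684, ωT=2.041740, cosh=3.916903, sinh=3.787100; start (x,ẋ)=(0.220965, 0.105386) → end (x,ẋ)=(0.246642, -0.005873)
phase 5: p=0.3861, T=0.606, ωT=1.808910, cosh=3.133812, sinh=2.969979; start (x,ẋ)=(0.246642, -0.005873) → end (x,ẋ)=(-0.056777, -1.254750)
phase 6: p=0.6138, T=0.384, ωT=1.146240, cosh=1.732085, sinh=1.414255; start (x,ẋ)=(-0.056777, -1.254750) → end (x,ẋ)=(-1.142181, -5.004210)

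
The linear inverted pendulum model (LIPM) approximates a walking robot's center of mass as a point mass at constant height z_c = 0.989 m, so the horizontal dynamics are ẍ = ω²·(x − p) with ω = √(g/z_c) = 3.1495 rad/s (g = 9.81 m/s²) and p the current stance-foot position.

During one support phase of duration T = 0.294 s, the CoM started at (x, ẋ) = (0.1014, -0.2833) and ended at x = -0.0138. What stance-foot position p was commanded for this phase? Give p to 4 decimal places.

ωT = 3.1495·0.294 = 0.925953; cosh(ωT) = 1.460213, sinh(ωT) = 1.064060
x(T) = p + (x₀−p)·cosh(ωT) + (ẋ₀/ω)·sinh(ωT) ⇒ p·(1 − cosh) = x(T) − x₀·cosh − (ẋ₀/ω)·sinh
numerator   = -0.0138 − (0.1014)·1.460213 − (-0.2833/3.1495)·1.064060 = -0.066153
denominator = 1 − 1.460213 = -0.460213
p = -0.066153 / -0.460213 = 0.1437

p = 0.1437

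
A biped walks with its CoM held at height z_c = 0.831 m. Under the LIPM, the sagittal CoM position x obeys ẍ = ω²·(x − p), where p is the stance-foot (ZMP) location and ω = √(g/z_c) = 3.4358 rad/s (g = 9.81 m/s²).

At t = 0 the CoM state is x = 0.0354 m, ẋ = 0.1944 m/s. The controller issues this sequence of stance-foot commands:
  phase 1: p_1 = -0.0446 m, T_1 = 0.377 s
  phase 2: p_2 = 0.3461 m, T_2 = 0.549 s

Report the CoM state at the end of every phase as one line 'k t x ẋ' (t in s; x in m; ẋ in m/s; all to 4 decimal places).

1 0.3770 0.2080 0.8459
2 0.9260 0.6734 1.3248

phase 1: p=-0.0446, T=0.377, ωT=1.295297, cosh=1.962948, sinh=1.689131; start (x,ẋ)=(0.035400, 0.194400) → end (x,ẋ)=(0.208008, 0.845878)
phase 2: p=0.3461, T=0.549, ωT=1.886254, cosh=3.373129, sinh=3.221491; start (x,ẋ)=(0.208008, 0.845878) → end (x,ẋ)=(0.673414, 1.324801)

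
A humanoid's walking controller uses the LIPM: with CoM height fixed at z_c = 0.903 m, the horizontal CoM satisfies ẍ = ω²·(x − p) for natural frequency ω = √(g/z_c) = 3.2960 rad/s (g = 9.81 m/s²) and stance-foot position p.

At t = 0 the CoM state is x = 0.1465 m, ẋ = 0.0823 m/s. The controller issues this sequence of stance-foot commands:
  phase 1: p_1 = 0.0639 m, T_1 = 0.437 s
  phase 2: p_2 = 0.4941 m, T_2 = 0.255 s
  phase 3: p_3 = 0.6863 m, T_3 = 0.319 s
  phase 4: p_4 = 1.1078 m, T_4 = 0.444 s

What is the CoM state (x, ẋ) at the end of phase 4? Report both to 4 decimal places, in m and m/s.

phase 1: p=0.0639, T=0.437, ωT=1.440352, cosh=2.229513, sinh=1.992669; start (x,ẋ)=(0.146500, 0.082300) → end (x,ẋ)=(0.297814, 0.725992)
phase 2: p=0.4941, T=0.255, ωT=0.840480, cosh=1.374491, sinh=0.942988; start (x,ẋ)=(0.297814, 0.725992) → end (x,ẋ)=(0.432014, 0.387796)
phase 3: p=0.6863, T=0.319, ωT=1.051424, cosh=1.605582, sinh=1.256142; start (x,ẋ)=(0.432014, 0.387796) → end (x,ẋ)=(0.425816, -0.430170)
phase 4: p=1.1078, T=0.444, ωT=1.463424, cosh=2.276085, sinh=2.044643; start (x,ẋ)=(0.425816, -0.430170) → end (x,ẋ)=(-0.711307, -5.575094)

x = -0.7113, ẋ = -5.5751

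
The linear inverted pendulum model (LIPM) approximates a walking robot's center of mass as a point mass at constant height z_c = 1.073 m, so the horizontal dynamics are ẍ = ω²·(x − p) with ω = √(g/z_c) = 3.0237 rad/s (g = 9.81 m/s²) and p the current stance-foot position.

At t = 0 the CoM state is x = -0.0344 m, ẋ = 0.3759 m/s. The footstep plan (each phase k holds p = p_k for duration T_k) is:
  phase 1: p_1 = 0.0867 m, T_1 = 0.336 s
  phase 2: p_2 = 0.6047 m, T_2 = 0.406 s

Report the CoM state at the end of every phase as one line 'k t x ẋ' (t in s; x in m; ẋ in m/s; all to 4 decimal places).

phase 1: p=0.0867, T=0.336, ωT=1.015963, cosh=1.562038, sinh=1.199984; start (x,ẋ)=(-0.034400, 0.375900) → end (x,ẋ)=(0.046717, 0.147772)
phase 2: p=0.6047, T=0.406, ωT=1.227622, cosh=1.853046, sinh=1.560058; start (x,ẋ)=(0.046717, 0.147772) → end (x,ẋ)=(-0.353027, -2.358261)

1 0.3360 0.0467 0.1478
2 0.7420 -0.3530 -2.3583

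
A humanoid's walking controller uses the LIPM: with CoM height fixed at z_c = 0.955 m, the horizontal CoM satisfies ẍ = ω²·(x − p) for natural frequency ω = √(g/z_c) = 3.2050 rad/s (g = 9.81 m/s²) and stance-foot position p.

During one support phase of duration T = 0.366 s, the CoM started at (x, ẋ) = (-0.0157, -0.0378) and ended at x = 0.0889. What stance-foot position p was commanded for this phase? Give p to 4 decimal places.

p = -0.1738

ωT = 3.2050·0.366 = 1.173030; cosh(ωT) = 1.770599, sinh(ωT) = 1.461171
x(T) = p + (x₀−p)·cosh(ωT) + (ẋ₀/ω)·sinh(ωT) ⇒ p·(1 − cosh) = x(T) − x₀·cosh − (ẋ₀/ω)·sinh
numerator   = 0.0889 − (-0.0157)·1.770599 − (-0.0378/3.2050)·1.461171 = 0.133932
denominator = 1 − 1.770599 = -0.770599
p = 0.133932 / -0.770599 = -0.1738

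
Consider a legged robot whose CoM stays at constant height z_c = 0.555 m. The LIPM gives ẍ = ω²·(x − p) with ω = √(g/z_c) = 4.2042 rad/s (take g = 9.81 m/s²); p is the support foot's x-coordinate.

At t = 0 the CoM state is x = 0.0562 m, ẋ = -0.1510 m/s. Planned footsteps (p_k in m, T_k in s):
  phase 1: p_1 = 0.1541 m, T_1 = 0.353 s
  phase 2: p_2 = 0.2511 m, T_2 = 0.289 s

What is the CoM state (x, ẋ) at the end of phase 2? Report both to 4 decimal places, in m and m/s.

x = -0.9235, ẋ = -4.7998

phase 1: p=0.1541, T=0.353, ωT=1.484083, cosh=2.318814, sinh=2.092103; start (x,ẋ)=(0.056200, -0.151000) → end (x,ẋ)=(-0.148053, -1.211232)
phase 2: p=0.2511, T=0.289, ωT=1.215014, cosh=1.833523, sinh=1.536817; start (x,ẋ)=(-0.148053, -1.211232) → end (x,ẋ)=(-0.923514, -4.799783)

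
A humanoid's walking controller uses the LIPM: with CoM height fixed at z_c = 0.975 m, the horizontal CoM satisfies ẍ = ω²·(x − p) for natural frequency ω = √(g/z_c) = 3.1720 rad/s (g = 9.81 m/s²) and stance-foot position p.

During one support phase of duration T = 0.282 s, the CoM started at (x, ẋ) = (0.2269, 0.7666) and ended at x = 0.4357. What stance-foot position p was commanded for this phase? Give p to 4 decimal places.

ωT = 3.1720·0.282 = 0.894504; cosh(ωT) = 1.427466, sinh(ωT) = 1.018656
x(T) = p + (x₀−p)·cosh(ωT) + (ẋ₀/ω)·sinh(ωT) ⇒ p·(1 − cosh) = x(T) − x₀·cosh − (ẋ₀/ω)·sinh
numerator   = 0.4357 − (0.2269)·1.427466 − (0.7666/3.1720)·1.018656 = -0.134378
denominator = 1 − 1.427466 = -0.427466
p = -0.134378 / -0.427466 = 0.3144

p = 0.3144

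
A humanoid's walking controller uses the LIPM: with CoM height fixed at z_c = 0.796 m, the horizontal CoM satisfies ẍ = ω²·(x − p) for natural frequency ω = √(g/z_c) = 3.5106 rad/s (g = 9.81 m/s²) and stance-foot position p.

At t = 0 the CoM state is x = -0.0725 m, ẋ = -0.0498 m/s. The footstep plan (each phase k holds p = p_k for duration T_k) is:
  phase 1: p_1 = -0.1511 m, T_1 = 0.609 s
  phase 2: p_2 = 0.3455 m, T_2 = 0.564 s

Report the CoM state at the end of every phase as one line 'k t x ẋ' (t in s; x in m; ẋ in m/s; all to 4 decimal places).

phase 1: p=-0.1511, T=0.609, ωT=2.137955, cosh=4.299987, sinh=4.182091; start (x,ẋ)=(-0.072500, -0.049800) → end (x,ẋ)=(0.127553, 0.939838)
phase 2: p=0.3455, T=0.564, ωT=1.979978, cosh=3.690329, sinh=3.552257; start (x,ẋ)=(0.127553, 0.939838) → end (x,ẋ)=(0.492196, 0.750398)

1 0.6090 0.1276 0.9398
2 1.1730 0.4922 0.7504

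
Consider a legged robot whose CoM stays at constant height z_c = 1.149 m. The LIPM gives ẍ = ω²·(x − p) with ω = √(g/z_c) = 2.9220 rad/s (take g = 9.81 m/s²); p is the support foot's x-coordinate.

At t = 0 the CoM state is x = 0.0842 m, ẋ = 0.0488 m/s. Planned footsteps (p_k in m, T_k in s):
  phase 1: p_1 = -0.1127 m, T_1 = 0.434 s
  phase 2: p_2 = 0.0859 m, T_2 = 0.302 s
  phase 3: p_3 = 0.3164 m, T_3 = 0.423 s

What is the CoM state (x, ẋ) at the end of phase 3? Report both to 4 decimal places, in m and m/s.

x = 2.2089, ẋ = 5.7776

phase 1: p=-0.1127, T=0.434, ωT=1.268148, cosh=1.917808, sinh=1.636456; start (x,ẋ)=(0.084200, 0.048800) → end (x,ẋ)=(0.292247, 1.035111)
phase 2: p=0.0859, T=0.302, ωT=0.882444, cosh=1.415285, sinh=1.001514; start (x,ẋ)=(0.292247, 1.035111) → end (x,ẋ)=(0.732723, 2.068834)
phase 3: p=0.3164, T=0.423, ωT=1.236006, cosh=1.866191, sinh=1.575648; start (x,ẋ)=(0.732723, 2.068834) → end (x,ẋ)=(2.208929, 5.777609)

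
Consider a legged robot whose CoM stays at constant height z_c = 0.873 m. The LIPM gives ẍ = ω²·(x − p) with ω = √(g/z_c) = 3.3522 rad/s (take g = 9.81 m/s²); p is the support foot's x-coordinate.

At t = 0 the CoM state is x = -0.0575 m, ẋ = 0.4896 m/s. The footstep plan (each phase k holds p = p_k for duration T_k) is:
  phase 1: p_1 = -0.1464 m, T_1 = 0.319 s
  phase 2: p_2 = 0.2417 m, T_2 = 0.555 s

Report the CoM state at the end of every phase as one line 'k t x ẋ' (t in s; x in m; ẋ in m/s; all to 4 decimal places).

1 0.3190 0.1861 1.1802
2 0.8740 1.1625 3.2995

phase 1: p=-0.1464, T=0.319, ωT=1.069352, cosh=1.628361, sinh=1.285130; start (x,ẋ)=(-0.057500, 0.489600) → end (x,ẋ)=(0.186059, 1.180228)
phase 2: p=0.2417, T=0.555, ωT=1.860471, cosh=3.291181, sinh=3.135582; start (x,ẋ)=(0.186059, 1.180228) → end (x,ẋ)=(1.162536, 3.299492)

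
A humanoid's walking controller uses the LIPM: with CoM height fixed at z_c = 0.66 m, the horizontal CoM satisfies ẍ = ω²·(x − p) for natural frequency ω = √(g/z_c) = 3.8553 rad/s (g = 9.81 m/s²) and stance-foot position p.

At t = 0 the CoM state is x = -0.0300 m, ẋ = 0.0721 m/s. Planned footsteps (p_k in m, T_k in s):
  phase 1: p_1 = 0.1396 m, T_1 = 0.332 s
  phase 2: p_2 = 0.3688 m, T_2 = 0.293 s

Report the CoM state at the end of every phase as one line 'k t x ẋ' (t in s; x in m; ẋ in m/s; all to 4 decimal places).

phase 1: p=0.1396, T=0.332, ωT=1.279960, cosh=1.937271, sinh=1.659223; start (x,ẋ)=(-0.030000, 0.072100) → end (x,ẋ)=(-0.157931, -0.945220)
phase 2: p=0.3688, T=0.293, ωT=1.129603, cosh=1.708795, sinh=1.385633; start (x,ẋ)=(-0.157931, -0.945220) → end (x,ẋ)=(-0.870997, -4.429002)

1 0.3320 -0.1579 -0.9452
2 0.6250 -0.8710 -4.4290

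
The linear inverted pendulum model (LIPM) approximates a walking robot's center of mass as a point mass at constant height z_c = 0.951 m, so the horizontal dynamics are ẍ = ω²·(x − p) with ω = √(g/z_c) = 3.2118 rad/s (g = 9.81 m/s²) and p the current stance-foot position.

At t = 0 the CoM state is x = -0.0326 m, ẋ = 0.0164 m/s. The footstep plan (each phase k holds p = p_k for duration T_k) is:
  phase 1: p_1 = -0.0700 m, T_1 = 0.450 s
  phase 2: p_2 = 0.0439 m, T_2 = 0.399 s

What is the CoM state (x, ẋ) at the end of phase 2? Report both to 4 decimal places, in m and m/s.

phase 1: p=-0.0700, T=0.450, ωT=1.445310, cosh=2.239420, sinh=2.003747; start (x,ẋ)=(-0.032600, 0.016400) → end (x,ẋ)=(0.023986, 0.277419)
phase 2: p=0.0439, T=0.399, ωT=1.281508, cosh=1.939843, sinh=1.662225; start (x,ẋ)=(0.023986, 0.277419) → end (x,ẋ)=(0.148844, 0.431833)

x = 0.1488, ẋ = 0.4318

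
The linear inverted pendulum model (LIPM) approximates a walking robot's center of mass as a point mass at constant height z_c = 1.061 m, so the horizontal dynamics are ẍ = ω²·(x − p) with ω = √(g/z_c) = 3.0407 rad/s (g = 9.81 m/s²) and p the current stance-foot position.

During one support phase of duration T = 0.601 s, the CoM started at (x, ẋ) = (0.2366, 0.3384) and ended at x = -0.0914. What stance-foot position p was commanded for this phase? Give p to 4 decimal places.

ωT = 3.0407·0.601 = 1.827461; cosh(ωT) = 3.189449, sinh(ωT) = 3.028628
x(T) = p + (x₀−p)·cosh(ωT) + (ẋ₀/ω)·sinh(ωT) ⇒ p·(1 − cosh) = x(T) − x₀·cosh − (ẋ₀/ω)·sinh
numerator   = -0.0914 − (0.2366)·3.189449 − (0.3384/3.0407)·3.028628 = -1.183080
denominator = 1 − 3.189449 = -2.189449
p = -1.183080 / -2.189449 = 0.5404

p = 0.5404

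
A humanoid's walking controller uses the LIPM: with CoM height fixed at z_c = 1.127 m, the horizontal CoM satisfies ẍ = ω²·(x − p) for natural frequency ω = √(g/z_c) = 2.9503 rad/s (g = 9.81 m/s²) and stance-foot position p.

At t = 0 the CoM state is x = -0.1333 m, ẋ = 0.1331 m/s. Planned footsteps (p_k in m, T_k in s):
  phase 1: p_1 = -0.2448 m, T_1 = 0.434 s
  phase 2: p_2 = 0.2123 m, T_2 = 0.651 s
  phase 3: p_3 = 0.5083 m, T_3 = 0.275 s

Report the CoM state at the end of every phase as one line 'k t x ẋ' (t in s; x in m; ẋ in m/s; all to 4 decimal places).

1 0.4340 0.0462 0.8041
2 1.0850 0.5434 1.1664
3 1.3600 0.9127 1.6652

phase 1: p=-0.2448, T=0.434, ωT=1.280430, cosh=1.938053, sinh=1.660135; start (x,ẋ)=(-0.133300, 0.133100) → end (x,ẋ)=(0.046188, 0.804070)
phase 2: p=0.2123, T=0.651, ωT=1.920645, cosh=3.485937, sinh=3.339425; start (x,ẋ)=(0.046188, 0.804070) → end (x,ẋ)=(0.543367, 1.166355)
phase 3: p=0.5083, T=0.275, ωT=0.811333, cosh=1.347586, sinh=0.903320; start (x,ẋ)=(0.543367, 1.166355) → end (x,ẋ)=(0.912668, 1.665217)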